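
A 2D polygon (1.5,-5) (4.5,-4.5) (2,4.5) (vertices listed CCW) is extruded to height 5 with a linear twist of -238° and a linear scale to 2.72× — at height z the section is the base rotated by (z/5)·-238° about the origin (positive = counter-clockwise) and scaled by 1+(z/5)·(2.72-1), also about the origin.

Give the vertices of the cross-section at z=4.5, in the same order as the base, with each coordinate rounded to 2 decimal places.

t = z/height = 4.5/5 = 0.9
s = 1 + (scale-1)·z/height = 1 + (2.72-1)·4.5/5 = 2.548000
θ = twist·z/height = -238°·4.5/5 = -214.2000° = -3.738495 rad
cos θ = -0.827081, sin θ = 0.562083 (intermediates below are computed at full precision and shown rounded to 5 d.p.)
v1: (1.5,-5) → rotate → (1.56980,4.97853) → ×s → (3.99984,12.68529) → (4.00,12.69)
v2: (4.5,-4.5) → rotate → (-1.19249,6.25124) → ×s → (-3.03846,15.92815) → (-3.04,15.93)
v3: (2,4.5) → rotate → (-4.18354,-2.59770) → ×s → (-10.65965,-6.61893) → (-10.66,-6.62)

Cross-section at z=4.5: (4.00,12.69) (-3.04,15.93) (-10.66,-6.62)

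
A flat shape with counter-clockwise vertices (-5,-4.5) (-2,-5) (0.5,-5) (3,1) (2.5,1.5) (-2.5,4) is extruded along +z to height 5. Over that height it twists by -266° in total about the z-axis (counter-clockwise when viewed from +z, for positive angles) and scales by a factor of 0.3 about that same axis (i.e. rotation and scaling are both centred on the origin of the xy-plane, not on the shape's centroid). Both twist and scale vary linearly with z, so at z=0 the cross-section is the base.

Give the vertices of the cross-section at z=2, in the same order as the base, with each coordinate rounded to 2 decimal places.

t = z/height = 2/5 = 0.4
s = 1 + (scale-1)·z/height = 1 + (0.3-1)·2/5 = 0.720000
θ = twist·z/height = -266°·2/5 = -106.4000° = -1.857030 rad
cos θ = -0.282341, sin θ = -0.959314 (intermediates below are computed at full precision and shown rounded to 5 d.p.)
v1: (-5,-4.5) → rotate → (-2.90521,6.06711) → ×s → (-2.09175,4.36832) → (-2.09,4.37)
v2: (-2,-5) → rotate → (-4.23189,3.33034) → ×s → (-3.04696,2.39784) → (-3.05,2.40)
v3: (0.5,-5) → rotate → (-4.93774,0.93205) → ×s → (-3.55517,0.67108) → (-3.56,0.67)
v4: (3,1) → rotate → (0.11229,-3.16028) → ×s → (0.08085,-2.27540) → (0.08,-2.28)
v5: (2.5,1.5) → rotate → (0.73312,-2.82180) → ×s → (0.52784,-2.03169) → (0.53,-2.03)
v6: (-2.5,4) → rotate → (4.54311,1.26892) → ×s → (3.27104,0.91362) → (3.27,0.91)

Cross-section at z=2: (-2.09,4.37) (-3.05,2.40) (-3.56,0.67) (0.08,-2.28) (0.53,-2.03) (3.27,0.91)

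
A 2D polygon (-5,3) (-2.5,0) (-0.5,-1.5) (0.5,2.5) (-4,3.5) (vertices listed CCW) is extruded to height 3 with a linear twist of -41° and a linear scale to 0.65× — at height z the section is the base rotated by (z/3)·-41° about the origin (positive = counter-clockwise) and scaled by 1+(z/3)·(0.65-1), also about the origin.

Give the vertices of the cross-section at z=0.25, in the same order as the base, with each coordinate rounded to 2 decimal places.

t = z/height = 0.25/3 = 0.0833333
s = 1 + (scale-1)·z/height = 1 + (0.65-1)·0.25/3 = 0.970833
θ = twist·z/height = -41°·0.25/3 = -3.4167° = -0.059632 rad
cos θ = 0.998223, sin θ = -0.059597 (intermediates below are computed at full precision and shown rounded to 5 d.p.)
v1: (-5,3) → rotate → (-4.81232,3.29265) → ×s → (-4.67196,3.19662) → (-4.67,3.20)
v2: (-2.5,0) → rotate → (-2.49556,0.14899) → ×s → (-2.42277,0.14465) → (-2.42,0.14)
v3: (-0.5,-1.5) → rotate → (-0.58851,-1.46754) → ×s → (-0.57134,-1.42473) → (-0.57,-1.42)
v4: (0.5,2.5) → rotate → (0.64810,2.46576) → ×s → (0.62920,2.39384) → (0.63,2.39)
v5: (-4,3.5) → rotate → (-3.78430,3.73217) → ×s → (-3.67393,3.62331) → (-3.67,3.62)

Cross-section at z=0.25: (-4.67,3.20) (-2.42,0.14) (-0.57,-1.42) (0.63,2.39) (-3.67,3.62)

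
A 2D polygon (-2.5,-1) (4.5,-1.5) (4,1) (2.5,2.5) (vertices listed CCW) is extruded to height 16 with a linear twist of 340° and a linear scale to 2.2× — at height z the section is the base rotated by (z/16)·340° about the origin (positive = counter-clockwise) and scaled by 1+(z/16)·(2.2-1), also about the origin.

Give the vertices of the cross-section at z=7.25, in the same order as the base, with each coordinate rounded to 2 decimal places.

t = z/height = 7.25/16 = 0.453125
s = 1 + (scale-1)·z/height = 1 + (2.2-1)·7.25/16 = 1.543750
θ = twist·z/height = 340°·7.25/16 = 154.0625° = 2.688898 rad
cos θ = -0.899272, sin θ = 0.437390 (intermediates below are computed at full precision and shown rounded to 5 d.p.)
v1: (-2.5,-1) → rotate → (2.68557,-0.19420) → ×s → (4.14585,-0.29980) → (4.15,-0.30)
v2: (4.5,-1.5) → rotate → (-3.39064,3.31716) → ×s → (-5.23430,5.12087) → (-5.23,5.12)
v3: (4,1) → rotate → (-4.03448,0.85029) → ×s → (-6.22822,1.31264) → (-6.23,1.31)
v4: (2.5,2.5) → rotate → (-3.34166,-1.15470) → ×s → (-5.15868,-1.78257) → (-5.16,-1.78)

Cross-section at z=7.25: (4.15,-0.30) (-5.23,5.12) (-6.23,1.31) (-5.16,-1.78)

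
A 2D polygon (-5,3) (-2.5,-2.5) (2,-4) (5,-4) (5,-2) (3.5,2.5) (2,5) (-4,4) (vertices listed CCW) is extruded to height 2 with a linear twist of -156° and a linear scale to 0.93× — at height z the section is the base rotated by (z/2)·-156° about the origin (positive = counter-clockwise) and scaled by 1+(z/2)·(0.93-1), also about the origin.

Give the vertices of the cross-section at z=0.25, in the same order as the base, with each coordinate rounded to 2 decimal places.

Cross-section at z=0.25: (-3.68,4.46) (-3.16,-1.51) (0.55,-4.40) (3.35,-5.39) (4.01,-3.52) (4.10,1.18) (3.52,4.01) (-2.41,5.06)

t = z/height = 0.25/2 = 0.125
s = 1 + (scale-1)·z/height = 1 + (0.93-1)·0.25/2 = 0.991250
θ = twist·z/height = -156°·0.25/2 = -19.5000° = -0.340339 rad
cos θ = 0.942641, sin θ = -0.333807 (intermediates below are computed at full precision and shown rounded to 5 d.p.)
v1: (-5,3) → rotate → (-3.71179,4.49696) → ×s → (-3.67931,4.45761) → (-3.68,4.46)
v2: (-2.5,-2.5) → rotate → (-3.19112,-1.52209) → ×s → (-3.16320,-1.50877) → (-3.16,-1.51)
v3: (2,-4) → rotate → (0.55006,-4.43818) → ×s → (0.54524,-4.39935) → (0.55,-4.40)
v4: (5,-4) → rotate → (3.37798,-5.43960) → ×s → (3.34842,-5.39200) → (3.35,-5.39)
v5: (5,-2) → rotate → (4.04559,-3.55432) → ×s → (4.01019,-3.52322) → (4.01,-3.52)
v6: (3.5,2.5) → rotate → (4.13376,1.18828) → ×s → (4.09759,1.17788) → (4.10,1.18)
v7: (2,5) → rotate → (3.55432,4.04559) → ×s → (3.52322,4.01019) → (3.52,4.01)
v8: (-4,4) → rotate → (-2.43534,5.10579) → ×s → (-2.41403,5.06112) → (-2.41,5.06)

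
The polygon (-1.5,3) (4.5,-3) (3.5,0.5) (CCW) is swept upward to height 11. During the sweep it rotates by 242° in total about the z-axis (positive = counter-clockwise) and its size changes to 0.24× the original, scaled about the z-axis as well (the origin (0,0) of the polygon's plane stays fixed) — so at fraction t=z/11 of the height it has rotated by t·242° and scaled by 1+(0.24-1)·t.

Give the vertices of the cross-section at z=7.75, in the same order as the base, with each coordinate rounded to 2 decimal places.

t = z/height = 7.75/11 = 0.704545
s = 1 + (scale-1)·z/height = 1 + (0.24-1)·7.75/11 = 0.464545
θ = twist·z/height = 242°·7.75/11 = 170.5000° = 2.975786 rad
cos θ = -0.986286, sin θ = 0.165048 (intermediates below are computed at full precision and shown rounded to 5 d.p.)
v1: (-1.5,3) → rotate → (0.98429,-3.20643) → ×s → (0.45725,-1.48953) → (0.46,-1.49)
v2: (4.5,-3) → rotate → (-3.94314,3.70157) → ×s → (-1.83177,1.71955) → (-1.83,1.72)
v3: (3.5,0.5) → rotate → (-3.53452,0.08452) → ×s → (-1.64195,0.03927) → (-1.64,0.04)

Cross-section at z=7.75: (0.46,-1.49) (-1.83,1.72) (-1.64,0.04)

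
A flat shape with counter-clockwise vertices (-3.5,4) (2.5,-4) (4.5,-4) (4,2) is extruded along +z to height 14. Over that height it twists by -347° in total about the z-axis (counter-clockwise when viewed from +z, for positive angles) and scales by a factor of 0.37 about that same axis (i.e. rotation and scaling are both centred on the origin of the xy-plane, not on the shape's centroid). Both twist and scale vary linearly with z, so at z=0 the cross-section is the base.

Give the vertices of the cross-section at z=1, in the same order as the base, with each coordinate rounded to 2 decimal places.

t = z/height = 1/14 = 0.0714286
s = 1 + (scale-1)·z/height = 1 + (0.37-1)·1/14 = 0.955000
θ = twist·z/height = -347°·1/14 = -24.7857° = -0.432592 rad
cos θ = 0.907882, sin θ = -0.419226 (intermediates below are computed at full precision and shown rounded to 5 d.p.)
v1: (-3.5,4) → rotate → (-1.50068,5.09882) → ×s → (-1.43315,4.86937) → (-1.43,4.87)
v2: (2.5,-4) → rotate → (0.59280,-4.67959) → ×s → (0.56613,-4.46901) → (0.57,-4.47)
v3: (4.5,-4) → rotate → (2.40857,-5.51804) → ×s → (2.30018,-5.26973) → (2.30,-5.27)
v4: (4,2) → rotate → (4.46998,0.13886) → ×s → (4.26883,0.13261) → (4.27,0.13)

Cross-section at z=1: (-1.43,4.87) (0.57,-4.47) (2.30,-5.27) (4.27,0.13)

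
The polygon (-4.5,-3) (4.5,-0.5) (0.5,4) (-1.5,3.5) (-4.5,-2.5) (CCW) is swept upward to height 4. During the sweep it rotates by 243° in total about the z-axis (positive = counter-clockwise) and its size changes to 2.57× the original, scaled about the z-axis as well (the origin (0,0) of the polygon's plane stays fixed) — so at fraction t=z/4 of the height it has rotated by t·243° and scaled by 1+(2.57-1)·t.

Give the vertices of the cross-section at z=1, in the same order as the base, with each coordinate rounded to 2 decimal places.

t = z/height = 1/4 = 0.25
s = 1 + (scale-1)·z/height = 1 + (2.57-1)·1/4 = 1.392500
θ = twist·z/height = 243°·1/4 = 60.7500° = 1.060288 rad
cos θ = 0.488621, sin θ = 0.872496 (intermediates below are computed at full precision and shown rounded to 5 d.p.)
v1: (-4.5,-3) → rotate → (0.41869,-5.39210) → ×s → (0.58303,-7.50849) → (0.58,-7.51)
v2: (4.5,-0.5) → rotate → (2.63504,3.68192) → ×s → (3.66930,5.12708) → (3.67,5.13)
v3: (0.5,4) → rotate → (-3.24567,2.39073) → ×s → (-4.51960,3.32910) → (-4.52,3.33)
v4: (-1.5,3.5) → rotate → (-3.78667,0.40143) → ×s → (-5.27294,0.55899) → (-5.27,0.56)
v5: (-4.5,-2.5) → rotate → (-0.01756,-5.14779) → ×s → (-0.02445,-7.16829) → (-0.02,-7.17)

Cross-section at z=1: (0.58,-7.51) (3.67,5.13) (-4.52,3.33) (-5.27,0.56) (-0.02,-7.17)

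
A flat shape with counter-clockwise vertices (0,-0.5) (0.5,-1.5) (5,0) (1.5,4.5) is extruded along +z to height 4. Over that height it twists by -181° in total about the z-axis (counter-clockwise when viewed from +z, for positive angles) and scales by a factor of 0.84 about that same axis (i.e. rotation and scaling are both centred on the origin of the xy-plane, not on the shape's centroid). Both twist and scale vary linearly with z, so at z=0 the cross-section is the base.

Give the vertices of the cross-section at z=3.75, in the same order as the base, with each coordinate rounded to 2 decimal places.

Cross-section at z=3.75: (-0.08,0.42) (-0.65,1.18) (-4.18,-0.76) (-0.57,-3.99)

t = z/height = 3.75/4 = 0.9375
s = 1 + (scale-1)·z/height = 1 + (0.84-1)·3.75/4 = 0.850000
θ = twist·z/height = -181°·3.75/4 = -169.6875° = -2.961606 rad
cos θ = -0.983846, sin θ = -0.179017 (intermediates below are computed at full precision and shown rounded to 5 d.p.)
v1: (0,-0.5) → rotate → (-0.08951,0.49192) → ×s → (-0.07608,0.41813) → (-0.08,0.42)
v2: (0.5,-1.5) → rotate → (-0.76045,1.38626) → ×s → (-0.64638,1.17832) → (-0.65,1.18)
v3: (5,0) → rotate → (-4.91923,-0.89508) → ×s → (-4.18135,-0.76082) → (-4.18,-0.76)
v4: (1.5,4.5) → rotate → (-0.67019,-4.69583) → ×s → (-0.56966,-3.99146) → (-0.57,-3.99)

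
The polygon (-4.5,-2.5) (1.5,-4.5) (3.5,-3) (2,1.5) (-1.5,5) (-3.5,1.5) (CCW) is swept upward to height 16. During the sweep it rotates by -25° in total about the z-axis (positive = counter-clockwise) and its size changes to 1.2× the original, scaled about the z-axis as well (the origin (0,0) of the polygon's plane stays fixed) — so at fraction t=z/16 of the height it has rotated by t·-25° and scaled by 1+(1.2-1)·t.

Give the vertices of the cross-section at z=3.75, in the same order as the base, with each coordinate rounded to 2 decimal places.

Cross-section at z=3.75: (-4.95,-2.12) (1.08,-4.85) (3.32,-3.50) (2.24,1.35) (-1.03,5.37) (-3.48,1.94)

t = z/height = 3.75/16 = 0.234375
s = 1 + (scale-1)·z/height = 1 + (1.2-1)·3.75/16 = 1.046875
θ = twist·z/height = -25°·3.75/16 = -5.8594° = -0.102265 rad
cos θ = 0.994775, sin θ = -0.102087 (intermediates below are computed at full precision and shown rounded to 5 d.p.)
v1: (-4.5,-2.5) → rotate → (-4.73171,-2.02755) → ×s → (-4.95351,-2.12259) → (-4.95,-2.12)
v2: (1.5,-4.5) → rotate → (1.03277,-4.62962) → ×s → (1.08118,-4.84663) → (1.08,-4.85)
v3: (3.5,-3) → rotate → (3.17545,-3.34163) → ×s → (3.32430,-3.49827) → (3.32,-3.50)
v4: (2,1.5) → rotate → (2.14268,1.28799) → ×s → (2.24312,1.34836) → (2.24,1.35)
v5: (-1.5,5) → rotate → (-0.98173,5.12701) → ×s → (-1.02775,5.36734) → (-1.03,5.37)
v6: (-3.5,1.5) → rotate → (-3.32858,1.84947) → ×s → (-3.48461,1.93616) → (-3.48,1.94)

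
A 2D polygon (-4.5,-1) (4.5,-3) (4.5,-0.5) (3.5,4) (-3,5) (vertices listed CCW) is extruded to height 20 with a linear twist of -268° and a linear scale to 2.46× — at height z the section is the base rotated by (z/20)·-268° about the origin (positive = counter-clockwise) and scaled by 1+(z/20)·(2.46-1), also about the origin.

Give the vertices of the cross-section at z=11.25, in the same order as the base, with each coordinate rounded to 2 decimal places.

Cross-section at z=11.25: (6.26,5.59) (-9.82,0.76) (-7.60,-3.21) (-2.00,-9.47) (9.22,-5.28)

t = z/height = 11.25/20 = 0.5625
s = 1 + (scale-1)·z/height = 1 + (2.46-1)·11.25/20 = 1.821250
θ = twist·z/height = -268°·11.25/20 = -150.7500° = -2.631084 rad
cos θ = -0.872496, sin θ = -0.488621 (intermediates below are computed at full precision and shown rounded to 5 d.p.)
v1: (-4.5,-1) → rotate → (3.43761,3.07129) → ×s → (6.26075,5.59359) → (6.26,5.59)
v2: (4.5,-3) → rotate → (-5.39210,0.41869) → ×s → (-9.82035,0.76254) → (-9.82,0.76)
v3: (4.5,-0.5) → rotate → (-4.17054,-1.76255) → ×s → (-7.59560,-3.21004) → (-7.60,-3.21)
v4: (3.5,4) → rotate → (-1.09925,-5.20016) → ×s → (-2.00201,-9.47079) → (-2.00,-9.47)
v5: (-3,5) → rotate → (5.06059,-2.89662) → ×s → (9.21661,-5.27546) → (9.22,-5.28)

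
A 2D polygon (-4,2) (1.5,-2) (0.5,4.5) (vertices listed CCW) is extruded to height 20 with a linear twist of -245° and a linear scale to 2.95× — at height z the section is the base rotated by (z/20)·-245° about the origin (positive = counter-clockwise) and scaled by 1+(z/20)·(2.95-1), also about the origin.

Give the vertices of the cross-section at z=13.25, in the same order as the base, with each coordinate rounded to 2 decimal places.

Cross-section at z=13.25: (10.13,-1.58) (-4.67,3.32) (2.04,-10.17)

t = z/height = 13.25/20 = 0.6625
s = 1 + (scale-1)·z/height = 1 + (2.95-1)·13.25/20 = 2.291875
θ = twist·z/height = -245°·13.25/20 = -162.3125° = -2.832888 rad
cos θ = -0.952728, sin θ = -0.303825 (intermediates below are computed at full precision and shown rounded to 5 d.p.)
v1: (-4,2) → rotate → (4.41856,-0.69015) → ×s → (10.12679,-1.58175) → (10.13,-1.58)
v2: (1.5,-2) → rotate → (-2.03674,1.44972) → ×s → (-4.66796,3.32257) → (-4.67,3.32)
v3: (0.5,4.5) → rotate → (0.89085,-4.43919) → ×s → (2.04172,-10.17406) → (2.04,-10.17)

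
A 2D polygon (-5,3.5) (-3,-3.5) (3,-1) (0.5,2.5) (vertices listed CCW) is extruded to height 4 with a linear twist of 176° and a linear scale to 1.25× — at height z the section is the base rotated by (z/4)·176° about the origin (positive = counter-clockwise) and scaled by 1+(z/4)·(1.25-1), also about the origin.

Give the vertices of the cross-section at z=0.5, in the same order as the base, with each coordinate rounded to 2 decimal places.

t = z/height = 0.5/4 = 0.125
s = 1 + (scale-1)·z/height = 1 + (1.25-1)·0.5/4 = 1.031250
θ = twist·z/height = 176°·0.5/4 = 22.0000° = 0.383972 rad
cos θ = 0.927184, sin θ = 0.374607 (intermediates below are computed at full precision and shown rounded to 5 d.p.)
v1: (-5,3.5) → rotate → (-5.94704,1.37211) → ×s → (-6.13289,1.41499) → (-6.13,1.41)
v2: (-3,-3.5) → rotate → (-1.47043,-4.36896) → ×s → (-1.51638,-4.50549) → (-1.52,-4.51)
v3: (3,-1) → rotate → (3.15616,0.19664) → ×s → (3.25479,0.20278) → (3.25,0.20)
v4: (0.5,2.5) → rotate → (-0.47292,2.50526) → ×s → (-0.48770,2.58355) → (-0.49,2.58)

Cross-section at z=0.5: (-6.13,1.41) (-1.52,-4.51) (3.25,0.20) (-0.49,2.58)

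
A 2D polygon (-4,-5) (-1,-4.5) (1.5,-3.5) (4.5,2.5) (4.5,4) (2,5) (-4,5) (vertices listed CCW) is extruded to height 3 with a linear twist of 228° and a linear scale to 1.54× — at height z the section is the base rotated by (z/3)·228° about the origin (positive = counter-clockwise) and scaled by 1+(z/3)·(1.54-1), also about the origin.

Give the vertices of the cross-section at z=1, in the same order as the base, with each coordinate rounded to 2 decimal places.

Cross-section at z=1: (4.58,-6.01) (4.87,-2.43) (4.44,0.72) (-1.58,5.87) (-3.30,6.29) (-5.15,3.72) (-6.87,-3.15)

t = z/height = 1/3 = 0.333333
s = 1 + (scale-1)·z/height = 1 + (1.54-1)·1/3 = 1.180000
θ = twist·z/height = 228°·1/3 = 76.0000° = 1.326450 rad
cos θ = 0.241922, sin θ = 0.970296 (intermediates below are computed at full precision and shown rounded to 5 d.p.)
v1: (-4,-5) → rotate → (3.88379,-5.09079) → ×s → (4.58287,-6.00714) → (4.58,-6.01)
v2: (-1,-4.5) → rotate → (4.12441,-2.05894) → ×s → (4.86680,-2.42955) → (4.87,-2.43)
v3: (1.5,-3.5) → rotate → (3.75892,0.60872) → ×s → (4.43552,0.71829) → (4.44,0.72)
v4: (4.5,2.5) → rotate → (-1.33709,4.97114) → ×s → (-1.57777,5.86594) → (-1.58,5.87)
v5: (4.5,4) → rotate → (-2.79253,5.33402) → ×s → (-3.29519,6.29414) → (-3.30,6.29)
v6: (2,5) → rotate → (-4.36763,3.15020) → ×s → (-5.15381,3.71724) → (-5.15,3.72)
v7: (-4,5) → rotate → (-5.81917,-2.67157) → ×s → (-6.86662,-3.15246) → (-6.87,-3.15)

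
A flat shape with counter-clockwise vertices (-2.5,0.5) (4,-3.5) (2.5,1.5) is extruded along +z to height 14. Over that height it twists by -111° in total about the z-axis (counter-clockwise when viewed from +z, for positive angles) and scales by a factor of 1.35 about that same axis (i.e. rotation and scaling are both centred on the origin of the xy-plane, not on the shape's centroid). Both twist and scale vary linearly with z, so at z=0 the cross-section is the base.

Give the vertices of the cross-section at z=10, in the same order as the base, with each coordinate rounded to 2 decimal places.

Cross-section at z=10: (0.03,3.19) (-3.37,-5.73) (2.42,-2.72)

t = z/height = 10/14 = 0.714286
s = 1 + (scale-1)·z/height = 1 + (1.35-1)·10/14 = 1.250000
θ = twist·z/height = -111°·10/14 = -79.2857° = -1.383797 rad
cos θ = 0.185912, sin θ = -0.982566 (intermediates below are computed at full precision and shown rounded to 5 d.p.)
v1: (-2.5,0.5) → rotate → (0.02650,2.54937) → ×s → (0.03313,3.18671) → (0.03,3.19)
v2: (4,-3.5) → rotate → (-2.69534,-4.58096) → ×s → (-3.36917,-5.72620) → (-3.37,-5.73)
v3: (2.5,1.5) → rotate → (1.93863,-2.17755) → ×s → (2.42329,-2.72194) → (2.42,-2.72)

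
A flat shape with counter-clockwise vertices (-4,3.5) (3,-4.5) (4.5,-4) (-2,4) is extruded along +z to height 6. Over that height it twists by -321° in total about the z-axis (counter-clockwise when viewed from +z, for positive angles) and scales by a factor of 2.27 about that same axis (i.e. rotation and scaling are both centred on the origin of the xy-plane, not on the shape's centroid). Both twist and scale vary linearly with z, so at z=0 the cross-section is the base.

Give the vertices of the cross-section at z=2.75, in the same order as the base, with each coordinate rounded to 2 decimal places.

Cross-section at z=2.75: (8.32,-1.22) (-7.85,3.40) (-9.41,1.45) (6.09,-3.60)

t = z/height = 2.75/6 = 0.458333
s = 1 + (scale-1)·z/height = 1 + (2.27-1)·2.75/6 = 1.582083
θ = twist·z/height = -321°·2.75/6 = -147.1250° = -2.567816 rad
cos θ = -0.839857, sin θ = -0.542808 (intermediates below are computed at full precision and shown rounded to 5 d.p.)
v1: (-4,3.5) → rotate → (5.25926,-0.76827) → ×s → (8.32058,-1.21546) → (8.32,-1.22)
v2: (3,-4.5) → rotate → (-4.96221,2.15093) → ×s → (-7.85062,3.40295) → (-7.85,3.40)
v3: (4.5,-4) → rotate → (-5.95059,0.91679) → ×s → (-9.41433,1.45044) → (-9.41,1.45)
v4: (-2,4) → rotate → (3.85095,-2.27381) → ×s → (6.09252,-3.59736) → (6.09,-3.60)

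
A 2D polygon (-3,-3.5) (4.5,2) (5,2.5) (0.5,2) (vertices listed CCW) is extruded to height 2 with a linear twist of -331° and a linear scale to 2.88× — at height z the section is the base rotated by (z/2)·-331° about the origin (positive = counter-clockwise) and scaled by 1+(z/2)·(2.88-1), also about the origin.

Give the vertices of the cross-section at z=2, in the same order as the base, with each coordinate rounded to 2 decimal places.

t = z/height = 2/2 = 1
s = 1 + (scale-1)·z/height = 1 + (2.88-1)·2/2 = 2.880000
θ = twist·z/height = -331°·2/2 = -331.0000° = -5.777040 rad
cos θ = 0.874620, sin θ = 0.484810 (intermediates below are computed at full precision and shown rounded to 5 d.p.)
v1: (-3,-3.5) → rotate → (-0.92703,-4.51560) → ×s → (-2.66983,-13.00492) → (-2.67,-13.00)
v2: (4.5,2) → rotate → (2.96617,3.93088) → ×s → (8.54257,11.32094) → (8.54,11.32)
v3: (5,2.5) → rotate → (3.16107,4.61060) → ×s → (9.10389,13.27852) → (9.10,13.28)
v4: (0.5,2) → rotate → (-0.53231,1.99164) → ×s → (-1.53305,5.73594) → (-1.53,5.74)

Cross-section at z=2: (-2.67,-13.00) (8.54,11.32) (9.10,13.28) (-1.53,5.74)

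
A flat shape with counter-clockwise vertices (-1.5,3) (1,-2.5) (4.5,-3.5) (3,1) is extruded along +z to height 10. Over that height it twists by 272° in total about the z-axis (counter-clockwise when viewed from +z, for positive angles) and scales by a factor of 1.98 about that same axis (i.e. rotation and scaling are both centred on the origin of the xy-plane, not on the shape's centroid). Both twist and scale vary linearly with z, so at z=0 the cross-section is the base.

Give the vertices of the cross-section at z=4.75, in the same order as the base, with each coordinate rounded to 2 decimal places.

t = z/height = 4.75/10 = 0.475
s = 1 + (scale-1)·z/height = 1 + (1.98-1)·4.75/10 = 1.465500
θ = twist·z/height = 272°·4.75/10 = 129.2000° = 2.254965 rad
cos θ = -0.632029, sin θ = 0.774944 (intermediates below are computed at full precision and shown rounded to 5 d.p.)
v1: (-1.5,3) → rotate → (-1.37679,-3.05850) → ×s → (-2.01769,-4.48224) → (-2.02,-4.48)
v2: (1,-2.5) → rotate → (1.30533,2.35502) → ×s → (1.91296,3.45128) → (1.91,3.45)
v3: (4.5,-3.5) → rotate → (-0.13183,5.69935) → ×s → (-0.19319,8.35240) → (-0.19,8.35)
v4: (3,1) → rotate → (-2.67103,1.69280) → ×s → (-3.91440,2.48080) → (-3.91,2.48)

Cross-section at z=4.75: (-2.02,-4.48) (1.91,3.45) (-0.19,8.35) (-3.91,2.48)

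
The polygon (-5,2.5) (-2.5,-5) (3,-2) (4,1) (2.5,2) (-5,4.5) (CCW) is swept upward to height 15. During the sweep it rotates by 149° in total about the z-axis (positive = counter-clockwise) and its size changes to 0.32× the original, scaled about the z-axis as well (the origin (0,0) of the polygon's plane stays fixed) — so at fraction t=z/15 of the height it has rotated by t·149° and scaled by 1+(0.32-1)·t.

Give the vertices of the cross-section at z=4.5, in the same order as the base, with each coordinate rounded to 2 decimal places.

Cross-section at z=4.5: (-4.23,-1.39) (1.39,-4.23) (2.82,0.55) (1.70,2.81) (0.29,2.53) (-5.35,-0.25)

t = z/height = 4.5/15 = 0.3
s = 1 + (scale-1)·z/height = 1 + (0.32-1)·4.5/15 = 0.796000
θ = twist·z/height = 149°·4.5/15 = 44.7000° = 0.780162 rad
cos θ = 0.710799, sin θ = 0.703395 (intermediates below are computed at full precision and shown rounded to 5 d.p.)
v1: (-5,2.5) → rotate → (-5.31248,-1.73997) → ×s → (-4.22874,-1.38502) → (-4.23,-1.39)
v2: (-2.5,-5) → rotate → (1.73997,-5.31248) → ×s → (1.38502,-4.22874) → (1.39,-4.23)
v3: (3,-2) → rotate → (3.53919,0.68859) → ×s → (2.81719,0.54811) → (2.82,0.55)
v4: (4,1) → rotate → (2.13980,3.52438) → ×s → (1.70328,2.80541) → (1.70,2.81)
v5: (2.5,2) → rotate → (0.37021,3.18009) → ×s → (0.29469,2.53135) → (0.29,2.53)
v6: (-5,4.5) → rotate → (-6.71927,-0.31838) → ×s → (-5.34854,-0.25343) → (-5.35,-0.25)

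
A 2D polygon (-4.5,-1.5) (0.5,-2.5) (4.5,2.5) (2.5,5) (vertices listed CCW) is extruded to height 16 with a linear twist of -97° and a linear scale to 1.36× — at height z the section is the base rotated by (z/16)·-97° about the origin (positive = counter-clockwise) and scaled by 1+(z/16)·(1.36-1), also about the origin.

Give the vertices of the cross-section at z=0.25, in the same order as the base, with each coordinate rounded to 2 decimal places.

Cross-section at z=0.25: (-4.56,-1.39) (0.44,-2.53) (4.59,2.39) (2.65,4.96)

t = z/height = 0.25/16 = 0.015625
s = 1 + (scale-1)·z/height = 1 + (1.36-1)·0.25/16 = 1.005625
θ = twist·z/height = -97°·0.25/16 = -1.5156° = -0.026453 rad
cos θ = 0.999650, sin θ = -0.026450 (intermediates below are computed at full precision and shown rounded to 5 d.p.)
v1: (-4.5,-1.5) → rotate → (-4.53810,-1.38045) → ×s → (-4.56363,-1.38822) → (-4.56,-1.39)
v2: (0.5,-2.5) → rotate → (0.43370,-2.51235) → ×s → (0.43614,-2.52648) → (0.44,-2.53)
v3: (4.5,2.5) → rotate → (4.56455,2.38010) → ×s → (4.59023,2.39349) → (4.59,2.39)
v4: (2.5,5) → rotate → (2.63137,4.93213) → ×s → (2.64617,4.95987) → (2.65,4.96)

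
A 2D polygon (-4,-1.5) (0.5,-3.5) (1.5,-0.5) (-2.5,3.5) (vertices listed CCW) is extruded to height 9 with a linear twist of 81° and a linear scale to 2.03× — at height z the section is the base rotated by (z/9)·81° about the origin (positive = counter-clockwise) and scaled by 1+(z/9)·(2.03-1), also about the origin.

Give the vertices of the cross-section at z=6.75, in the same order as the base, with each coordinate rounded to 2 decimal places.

t = z/height = 6.75/9 = 0.75
s = 1 + (scale-1)·z/height = 1 + (2.03-1)·6.75/9 = 1.772500
θ = twist·z/height = 81°·6.75/9 = 60.7500° = 1.060288 rad
cos θ = 0.488621, sin θ = 0.872496 (intermediates below are computed at full precision and shown rounded to 5 d.p.)
v1: (-4,-1.5) → rotate → (-0.64574,-4.22292) → ×s → (-1.14458,-7.48512) → (-1.14,-7.49)
v2: (0.5,-3.5) → rotate → (3.29805,-1.27393) → ×s → (5.84579,-2.25803) → (5.85,-2.26)
v3: (1.5,-0.5) → rotate → (1.16918,1.06443) → ×s → (2.07237,1.88671) → (2.07,1.89)
v4: (-2.5,3.5) → rotate → (-4.27529,-0.47107) → ×s → (-7.57795,-0.83496) → (-7.58,-0.83)

Cross-section at z=6.75: (-1.14,-7.49) (5.85,-2.26) (2.07,1.89) (-7.58,-0.83)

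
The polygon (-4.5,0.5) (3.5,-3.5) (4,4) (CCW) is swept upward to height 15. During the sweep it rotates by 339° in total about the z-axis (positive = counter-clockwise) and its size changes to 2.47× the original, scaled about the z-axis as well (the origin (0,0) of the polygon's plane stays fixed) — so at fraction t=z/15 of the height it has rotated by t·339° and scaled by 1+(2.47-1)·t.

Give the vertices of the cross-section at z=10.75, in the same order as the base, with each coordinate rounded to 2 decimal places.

t = z/height = 10.75/15 = 0.716667
s = 1 + (scale-1)·z/height = 1 + (2.47-1)·10.75/15 = 2.053500
θ = twist·z/height = 339°·10.75/15 = 242.9500° = 4.240277 rad
cos θ = -0.454768, sin θ = -0.890610 (intermediates below are computed at full precision and shown rounded to 5 d.p.)
v1: (-4.5,0.5) → rotate → (2.49176,3.78036) → ×s → (5.11683,7.76297) → (5.12,7.76)
v2: (3.5,-3.5) → rotate → (-4.70882,-1.52545) → ×s → (-9.66957,-3.13251) → (-9.67,-3.13)
v3: (4,4) → rotate → (1.74337,-5.38151) → ×s → (3.58001,-11.05093) → (3.58,-11.05)

Cross-section at z=10.75: (5.12,7.76) (-9.67,-3.13) (3.58,-11.05)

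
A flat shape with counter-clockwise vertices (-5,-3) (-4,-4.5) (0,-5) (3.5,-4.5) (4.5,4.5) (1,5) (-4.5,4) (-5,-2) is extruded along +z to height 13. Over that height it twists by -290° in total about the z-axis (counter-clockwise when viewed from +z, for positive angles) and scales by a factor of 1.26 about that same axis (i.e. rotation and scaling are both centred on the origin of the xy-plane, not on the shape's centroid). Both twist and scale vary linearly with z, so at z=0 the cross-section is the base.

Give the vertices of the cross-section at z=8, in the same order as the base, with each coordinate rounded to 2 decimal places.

Cross-section at z=8: (5.70,3.63) (4.50,5.34) (-0.16,5.80) (-4.20,5.11) (-5.08,-5.36) (-1.00,-5.83) (5.34,-4.50) (5.74,2.47)

t = z/height = 8/13 = 0.615385
s = 1 + (scale-1)·z/height = 1 + (1.26-1)·8/13 = 1.160000
θ = twist·z/height = -290°·8/13 = -178.4615° = -3.114741 rad
cos θ = -0.999640, sin θ = -0.026848 (intermediates below are computed at full precision and shown rounded to 5 d.p.)
v1: (-5,-3) → rotate → (4.91765,3.13316) → ×s → (5.70448,3.63446) → (5.70,3.63)
v2: (-4,-4.5) → rotate → (3.87774,4.60577) → ×s → (4.49818,5.34269) → (4.50,5.34)
v3: (0,-5) → rotate → (-0.13424,4.99820) → ×s → (-0.15572,5.79791) → (-0.16,5.80)
v4: (3.5,-4.5) → rotate → (-3.61955,4.40441) → ×s → (-4.19868,5.10912) → (-4.20,5.11)
v5: (4.5,4.5) → rotate → (-4.37756,-4.61919) → ×s → (-5.07797,-5.35826) → (-5.08,-5.36)
v6: (1,5) → rotate → (-0.86540,-5.02505) → ×s → (-1.00386,-5.82905) → (-1.00,-5.83)
v7: (-4.5,4) → rotate → (4.60577,-3.87774) → ×s → (5.34269,-4.49818) → (5.34,-4.50)
v8: (-5,-2) → rotate → (4.94450,2.13352) → ×s → (5.73562,2.47488) → (5.74,2.47)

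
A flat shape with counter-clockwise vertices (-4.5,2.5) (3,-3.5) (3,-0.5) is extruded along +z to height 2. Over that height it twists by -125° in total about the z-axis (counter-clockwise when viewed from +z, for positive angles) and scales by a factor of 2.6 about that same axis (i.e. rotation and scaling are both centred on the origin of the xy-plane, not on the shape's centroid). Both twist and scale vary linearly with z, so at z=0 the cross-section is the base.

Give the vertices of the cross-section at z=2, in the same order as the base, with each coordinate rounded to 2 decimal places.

Cross-section at z=2: (12.04,5.86) (-11.93,-1.17) (-5.54,-5.64)

t = z/height = 2/2 = 1
s = 1 + (scale-1)·z/height = 1 + (2.6-1)·2/2 = 2.600000
θ = twist·z/height = -125°·2/2 = -125.0000° = -2.181662 rad
cos θ = -0.573576, sin θ = -0.819152 (intermediates below are computed at full precision and shown rounded to 5 d.p.)
v1: (-4.5,2.5) → rotate → (4.62897,2.25224) → ×s → (12.03533,5.85583) → (12.04,5.86)
v2: (3,-3.5) → rotate → (-4.58776,-0.44994) → ×s → (-11.92818,-1.16984) → (-11.93,-1.17)
v3: (3,-0.5) → rotate → (-2.13031,-2.17067) → ×s → (-5.53879,-5.64374) → (-5.54,-5.64)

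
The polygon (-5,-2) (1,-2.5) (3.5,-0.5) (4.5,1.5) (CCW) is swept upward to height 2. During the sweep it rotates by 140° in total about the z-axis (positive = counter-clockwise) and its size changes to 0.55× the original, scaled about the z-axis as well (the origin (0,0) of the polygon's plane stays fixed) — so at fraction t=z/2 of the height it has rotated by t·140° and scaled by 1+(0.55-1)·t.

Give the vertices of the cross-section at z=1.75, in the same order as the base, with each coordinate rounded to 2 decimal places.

t = z/height = 1.75/2 = 0.875
s = 1 + (scale-1)·z/height = 1 + (0.55-1)·1.75/2 = 0.606250
θ = twist·z/height = 140°·1.75/2 = 122.5000° = 2.138028 rad
cos θ = -0.537300, sin θ = 0.843391 (intermediates below are computed at full precision and shown rounded to 5 d.p.)
v1: (-5,-2) → rotate → (4.37328,-3.14236) → ×s → (2.65130,-1.90505) → (2.65,-1.91)
v2: (1,-2.5) → rotate → (1.57118,2.18664) → ×s → (0.95253,1.32565) → (0.95,1.33)
v3: (3.5,-0.5) → rotate → (-1.45885,3.22052) → ×s → (-0.88443,1.95244) → (-0.88,1.95)
v4: (4.5,1.5) → rotate → (-3.68294,2.98931) → ×s → (-2.23278,1.81227) → (-2.23,1.81)

Cross-section at z=1.75: (2.65,-1.91) (0.95,1.33) (-0.88,1.95) (-2.23,1.81)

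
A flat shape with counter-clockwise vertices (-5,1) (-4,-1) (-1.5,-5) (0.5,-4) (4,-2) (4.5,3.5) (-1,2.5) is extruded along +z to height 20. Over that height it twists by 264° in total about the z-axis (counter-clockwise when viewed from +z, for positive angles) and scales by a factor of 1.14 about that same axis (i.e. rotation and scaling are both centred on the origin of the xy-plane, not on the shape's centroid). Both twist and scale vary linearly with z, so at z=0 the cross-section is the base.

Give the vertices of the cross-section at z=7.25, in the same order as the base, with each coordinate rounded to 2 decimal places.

t = z/height = 7.25/20 = 0.3625
s = 1 + (scale-1)·z/height = 1 + (1.14-1)·7.25/20 = 1.050750
θ = twist·z/height = 264°·7.25/20 = 95.7000° = 1.670280 rad
cos θ = -0.099320, sin θ = 0.995056 (intermediates below are computed at full precision and shown rounded to 5 d.p.)
v1: (-5,1) → rotate → (-0.49846,-5.07460) → ×s → (-0.52375,-5.33213) → (-0.52,-5.33)
v2: (-4,-1) → rotate → (1.39233,-3.88090) → ×s → (1.46300,-4.07786) → (1.46,-4.08)
v3: (-1.5,-5) → rotate → (5.12426,-0.99598) → ×s → (5.38431,-1.04653) → (5.38,-1.05)
v4: (0.5,-4) → rotate → (3.93056,0.89481) → ×s → (4.13004,0.94022) → (4.13,0.94)
v5: (4,-2) → rotate → (1.59283,4.17886) → ×s → (1.67367,4.39094) → (1.67,4.39)
v6: (4.5,3.5) → rotate → (-3.92963,4.13013) → ×s → (-4.12906,4.33974) → (-4.13,4.34)
v7: (-1,2.5) → rotate → (-2.38832,-1.24335) → ×s → (-2.50953,-1.30646) → (-2.51,-1.31)

Cross-section at z=7.25: (-0.52,-5.33) (1.46,-4.08) (5.38,-1.05) (4.13,0.94) (1.67,4.39) (-4.13,4.34) (-2.51,-1.31)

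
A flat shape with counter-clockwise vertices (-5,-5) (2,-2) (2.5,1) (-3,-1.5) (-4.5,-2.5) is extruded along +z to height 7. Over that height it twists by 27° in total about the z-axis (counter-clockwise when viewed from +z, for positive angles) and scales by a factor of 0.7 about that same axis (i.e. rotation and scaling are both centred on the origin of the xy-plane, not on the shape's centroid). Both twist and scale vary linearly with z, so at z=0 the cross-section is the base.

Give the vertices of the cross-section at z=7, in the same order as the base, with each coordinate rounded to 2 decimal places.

t = z/height = 7/7 = 1
s = 1 + (scale-1)·z/height = 1 + (0.7-1)·7/7 = 0.700000
θ = twist·z/height = 27°·7/7 = 27.0000° = 0.471239 rad
cos θ = 0.891007, sin θ = 0.453990 (intermediates below are computed at full precision and shown rounded to 5 d.p.)
v1: (-5,-5) → rotate → (-2.18508,-6.72499) → ×s → (-1.52956,-4.70749) → (-1.53,-4.71)
v2: (2,-2) → rotate → (2.68999,-0.87403) → ×s → (1.88300,-0.61182) → (1.88,-0.61)
v3: (2.5,1) → rotate → (1.77353,2.02598) → ×s → (1.24147,1.41819) → (1.24,1.42)
v4: (-3,-1.5) → rotate → (-1.99203,-2.69848) → ×s → (-1.39442,-1.88894) → (-1.39,-1.89)
v5: (-4.5,-2.5) → rotate → (-2.87455,-4.27047) → ×s → (-2.01219,-2.98933) → (-2.01,-2.99)

Cross-section at z=7: (-1.53,-4.71) (1.88,-0.61) (1.24,1.42) (-1.39,-1.89) (-2.01,-2.99)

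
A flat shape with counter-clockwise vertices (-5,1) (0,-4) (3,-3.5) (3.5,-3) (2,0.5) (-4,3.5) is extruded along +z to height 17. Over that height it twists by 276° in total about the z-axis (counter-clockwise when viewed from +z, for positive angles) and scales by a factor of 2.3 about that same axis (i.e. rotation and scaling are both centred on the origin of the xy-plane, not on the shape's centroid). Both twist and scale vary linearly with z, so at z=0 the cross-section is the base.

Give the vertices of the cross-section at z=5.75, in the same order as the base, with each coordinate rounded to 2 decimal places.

t = z/height = 5.75/17 = 0.338235
s = 1 + (scale-1)·z/height = 1 + (2.3-1)·5.75/17 = 1.439706
θ = twist·z/height = 276°·5.75/17 = 93.3529° = 1.629316 rad
cos θ = -0.058486, sin θ = 0.998288 (intermediates below are computed at full precision and shown rounded to 5 d.p.)
v1: (-5,1) → rotate → (-0.70586,-5.04993) → ×s → (-1.01622,-7.27041) → (-1.02,-7.27)
v2: (0,-4) → rotate → (3.99315,0.23395) → ×s → (5.74897,0.33681) → (5.75,0.34)
v3: (3,-3.5) → rotate → (3.31855,3.19957) → ×s → (4.77773,4.60644) → (4.78,4.61)
v4: (3.5,-3) → rotate → (2.79016,3.66947) → ×s → (4.01701,5.28295) → (4.02,5.28)
v5: (2,0.5) → rotate → (-0.61612,1.96733) → ×s → (-0.88703,2.83238) → (-0.89,2.83)
v6: (-4,3.5) → rotate → (-3.26006,-4.19786) → ×s → (-4.69353,-6.04368) → (-4.69,-6.04)

Cross-section at z=5.75: (-1.02,-7.27) (5.75,0.34) (4.78,4.61) (4.02,5.28) (-0.89,2.83) (-4.69,-6.04)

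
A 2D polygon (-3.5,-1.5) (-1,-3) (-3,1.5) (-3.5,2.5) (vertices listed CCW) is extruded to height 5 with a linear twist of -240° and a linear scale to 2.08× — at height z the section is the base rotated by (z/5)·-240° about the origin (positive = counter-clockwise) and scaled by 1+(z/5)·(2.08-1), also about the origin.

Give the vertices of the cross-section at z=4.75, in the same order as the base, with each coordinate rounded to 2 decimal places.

Cross-section at z=4.75: (7.00,-3.24) (5.87,2.56) (1.81,-6.55) (0.98,-8.66)

t = z/height = 4.75/5 = 0.95
s = 1 + (scale-1)·z/height = 1 + (2.08-1)·4.75/5 = 2.026000
θ = twist·z/height = -240°·4.75/5 = -228.0000° = -3.979351 rad
cos θ = -0.669131, sin θ = 0.743145 (intermediates below are computed at full precision and shown rounded to 5 d.p.)
v1: (-3.5,-1.5) → rotate → (3.45667,-1.59731) → ×s → (7.00322,-3.23615) → (7.00,-3.24)
v2: (-1,-3) → rotate → (2.89857,1.26425) → ×s → (5.87249,2.56136) → (5.87,2.56)
v3: (-3,1.5) → rotate → (0.89267,-3.23313) → ×s → (1.80856,-6.55032) → (1.81,-6.55)
v4: (-3.5,2.5) → rotate → (0.48410,-4.27383) → ×s → (0.98078,-8.65879) → (0.98,-8.66)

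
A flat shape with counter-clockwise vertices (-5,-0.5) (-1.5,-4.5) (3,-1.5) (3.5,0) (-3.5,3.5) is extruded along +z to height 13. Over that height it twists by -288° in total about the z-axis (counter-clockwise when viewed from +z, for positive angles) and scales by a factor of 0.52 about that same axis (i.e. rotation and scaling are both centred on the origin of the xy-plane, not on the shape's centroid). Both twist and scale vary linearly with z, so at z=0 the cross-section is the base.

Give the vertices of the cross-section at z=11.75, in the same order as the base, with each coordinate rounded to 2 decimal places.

t = z/height = 11.75/13 = 0.903846
s = 1 + (scale-1)·z/height = 1 + (0.52-1)·11.75/13 = 0.566154
θ = twist·z/height = -288°·11.75/13 = -260.3077° = -4.543226 rad
cos θ = -0.168357, sin θ = 0.985726 (intermediates below are computed at full precision and shown rounded to 5 d.p.)
v1: (-5,-0.5) → rotate → (1.33465,-4.84445) → ×s → (0.75562,-2.74271) → (0.76,-2.74)
v2: (-1.5,-4.5) → rotate → (4.68830,-0.72098) → ×s → (2.65430,-0.40819) → (2.65,-0.41)
v3: (3,-1.5) → rotate → (0.97352,3.20971) → ×s → (0.55116,1.81719) → (0.55,1.82)
v4: (3.5,0) → rotate → (-0.58925,3.45004) → ×s → (-0.33361,1.95325) → (-0.33,1.95)
v5: (-3.5,3.5) → rotate → (-2.86079,-4.03929) → ×s → (-1.61965,-2.28686) → (-1.62,-2.29)

Cross-section at z=11.75: (0.76,-2.74) (2.65,-0.41) (0.55,1.82) (-0.33,1.95) (-1.62,-2.29)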